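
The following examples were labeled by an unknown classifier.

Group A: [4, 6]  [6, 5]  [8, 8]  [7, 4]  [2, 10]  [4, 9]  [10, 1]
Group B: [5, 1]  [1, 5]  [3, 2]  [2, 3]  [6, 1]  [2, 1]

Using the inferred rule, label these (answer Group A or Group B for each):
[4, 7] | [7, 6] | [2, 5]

'Group A' ⟺ sum ≥ 10.
[4, 7]: 4+7 = 11 — passes, so Group A.
[7, 6]: 7+6 = 13 — passes, so Group A.
[2, 5]: 2+5 = 7 — does not pass, so Group B.

Group A, Group A, Group B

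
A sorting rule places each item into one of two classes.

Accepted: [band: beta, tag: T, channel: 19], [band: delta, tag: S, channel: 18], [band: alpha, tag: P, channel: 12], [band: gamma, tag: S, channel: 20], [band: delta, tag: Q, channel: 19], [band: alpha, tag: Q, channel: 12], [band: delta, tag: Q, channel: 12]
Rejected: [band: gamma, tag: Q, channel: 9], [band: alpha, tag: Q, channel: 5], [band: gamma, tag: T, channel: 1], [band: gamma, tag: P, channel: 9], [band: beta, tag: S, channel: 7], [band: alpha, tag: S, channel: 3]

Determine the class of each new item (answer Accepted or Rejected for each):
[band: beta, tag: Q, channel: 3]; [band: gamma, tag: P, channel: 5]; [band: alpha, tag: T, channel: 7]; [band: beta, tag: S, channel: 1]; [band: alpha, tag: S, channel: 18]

Rejected, Rejected, Rejected, Rejected, Accepted

The rule appears to be: channel ≥ 12.
[band: beta, tag: Q, channel: 3] → channel = 3 → Rejected.
[band: gamma, tag: P, channel: 5] → channel = 5 → Rejected.
[band: alpha, tag: T, channel: 7] → channel = 7 → Rejected.
[band: beta, tag: S, channel: 1] → channel = 1 → Rejected.
[band: alpha, tag: S, channel: 18] → channel = 18 → Accepted.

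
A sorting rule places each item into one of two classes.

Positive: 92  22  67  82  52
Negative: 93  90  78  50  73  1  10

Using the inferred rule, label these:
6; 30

Negative, Negative

A rule that fits every label: ≡ 2 (mod 5) — true of each 'Positive' example, false of each 'Negative' one.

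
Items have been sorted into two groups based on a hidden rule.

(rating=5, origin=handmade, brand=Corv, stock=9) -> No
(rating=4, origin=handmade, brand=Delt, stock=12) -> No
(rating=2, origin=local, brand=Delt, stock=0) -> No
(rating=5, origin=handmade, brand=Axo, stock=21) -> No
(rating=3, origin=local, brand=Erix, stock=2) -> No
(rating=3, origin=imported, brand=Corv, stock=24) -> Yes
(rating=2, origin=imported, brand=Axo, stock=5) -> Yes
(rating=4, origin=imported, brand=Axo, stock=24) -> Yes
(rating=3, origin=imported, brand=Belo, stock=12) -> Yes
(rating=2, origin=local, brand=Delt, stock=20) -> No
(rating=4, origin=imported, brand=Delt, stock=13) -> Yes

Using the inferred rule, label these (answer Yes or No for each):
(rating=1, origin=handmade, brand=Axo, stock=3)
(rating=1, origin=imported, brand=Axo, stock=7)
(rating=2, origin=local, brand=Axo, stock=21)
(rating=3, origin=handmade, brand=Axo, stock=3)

The rule appears to be: origin is imported.
(rating=1, origin=handmade, brand=Axo, stock=3): No (origin is handmade). (rating=1, origin=imported, brand=Axo, stock=7): Yes (origin is imported). (rating=2, origin=local, brand=Axo, stock=21): No (origin is local). (rating=3, origin=handmade, brand=Axo, stock=3): No (origin is handmade).

No, Yes, No, No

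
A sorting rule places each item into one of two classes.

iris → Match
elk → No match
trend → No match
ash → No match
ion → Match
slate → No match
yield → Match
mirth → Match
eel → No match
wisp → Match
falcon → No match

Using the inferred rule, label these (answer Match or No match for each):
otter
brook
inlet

All 'Match' examples share one property — contains 'i' — and every 'No match' example lacks it.
No match: otter, since no 'i'. No match: brook, since no 'i'. Match: inlet, since has 'i'.

No match, No match, Match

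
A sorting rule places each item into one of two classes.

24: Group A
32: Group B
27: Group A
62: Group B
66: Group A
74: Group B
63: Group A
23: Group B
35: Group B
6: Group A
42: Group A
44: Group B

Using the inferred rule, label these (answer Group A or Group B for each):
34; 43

Rule: multiple of 3. This holds for each 'Group A' example and fails for each 'Group B' one.
34 — 34 = 3·11 + 1, hence Group B.
43 — 43 = 3·14 + 1, hence Group B.

Group B, Group B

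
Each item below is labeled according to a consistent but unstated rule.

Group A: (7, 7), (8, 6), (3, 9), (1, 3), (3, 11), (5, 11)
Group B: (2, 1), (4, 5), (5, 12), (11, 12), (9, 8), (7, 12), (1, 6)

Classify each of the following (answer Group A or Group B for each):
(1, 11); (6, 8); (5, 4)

'Group A' ⟺ sum is even.
Group A: (1, 11), since 1+11 = 12. Group A: (6, 8), since 6+8 = 14. Group B: (5, 4), since 5+4 = 9.

Group A, Group A, Group B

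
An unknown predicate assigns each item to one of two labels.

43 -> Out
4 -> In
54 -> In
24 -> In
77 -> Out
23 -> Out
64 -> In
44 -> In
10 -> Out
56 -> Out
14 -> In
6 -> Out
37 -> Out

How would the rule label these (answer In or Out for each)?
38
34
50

Out, In, Out

The simplest hypothesis consistent with all the labels is: ends in digit 4.
38 — last digit 8, hence Out. 34 — last digit 4, hence In. 50 — last digit 0, hence Out.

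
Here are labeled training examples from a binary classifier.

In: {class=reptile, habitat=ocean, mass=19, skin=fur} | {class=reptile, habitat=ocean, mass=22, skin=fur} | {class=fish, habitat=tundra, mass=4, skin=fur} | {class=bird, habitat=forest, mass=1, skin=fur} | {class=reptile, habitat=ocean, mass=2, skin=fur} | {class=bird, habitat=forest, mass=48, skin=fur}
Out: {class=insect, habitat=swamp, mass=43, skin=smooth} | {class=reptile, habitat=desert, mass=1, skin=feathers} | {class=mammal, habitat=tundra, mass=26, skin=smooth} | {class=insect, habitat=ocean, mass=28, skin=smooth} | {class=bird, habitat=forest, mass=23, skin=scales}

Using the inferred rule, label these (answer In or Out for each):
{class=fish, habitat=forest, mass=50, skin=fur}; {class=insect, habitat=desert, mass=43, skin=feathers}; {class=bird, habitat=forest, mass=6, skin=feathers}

The classifier is using: skin is fur.
In: {class=fish, habitat=forest, mass=50, skin=fur}, since skin is fur.
Out: {class=insect, habitat=desert, mass=43, skin=feathers}, since skin is feathers.
Out: {class=bird, habitat=forest, mass=6, skin=feathers}, since skin is feathers.

In, Out, Out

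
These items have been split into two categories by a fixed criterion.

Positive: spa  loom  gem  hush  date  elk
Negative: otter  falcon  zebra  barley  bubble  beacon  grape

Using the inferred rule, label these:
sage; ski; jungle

The classifier is using: length ≤ 4.

Positive, Positive, Negative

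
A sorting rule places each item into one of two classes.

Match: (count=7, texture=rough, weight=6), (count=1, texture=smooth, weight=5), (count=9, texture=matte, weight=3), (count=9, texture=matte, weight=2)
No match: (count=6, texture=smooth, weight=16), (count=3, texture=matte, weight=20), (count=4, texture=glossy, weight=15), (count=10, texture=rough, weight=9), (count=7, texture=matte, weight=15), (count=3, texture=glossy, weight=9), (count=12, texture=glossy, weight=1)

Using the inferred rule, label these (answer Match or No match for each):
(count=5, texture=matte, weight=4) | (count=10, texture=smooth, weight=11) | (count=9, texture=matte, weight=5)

The pattern is that an item is 'Match' exactly when: weight ≤ 6 AND count ≤ 9.
(count=5, texture=matte, weight=4): Match (weight = 4, count = 5).
(count=10, texture=smooth, weight=11): No match (weight = 11, count = 10).
(count=9, texture=matte, weight=5): Match (weight = 5, count = 9).

Match, No match, Match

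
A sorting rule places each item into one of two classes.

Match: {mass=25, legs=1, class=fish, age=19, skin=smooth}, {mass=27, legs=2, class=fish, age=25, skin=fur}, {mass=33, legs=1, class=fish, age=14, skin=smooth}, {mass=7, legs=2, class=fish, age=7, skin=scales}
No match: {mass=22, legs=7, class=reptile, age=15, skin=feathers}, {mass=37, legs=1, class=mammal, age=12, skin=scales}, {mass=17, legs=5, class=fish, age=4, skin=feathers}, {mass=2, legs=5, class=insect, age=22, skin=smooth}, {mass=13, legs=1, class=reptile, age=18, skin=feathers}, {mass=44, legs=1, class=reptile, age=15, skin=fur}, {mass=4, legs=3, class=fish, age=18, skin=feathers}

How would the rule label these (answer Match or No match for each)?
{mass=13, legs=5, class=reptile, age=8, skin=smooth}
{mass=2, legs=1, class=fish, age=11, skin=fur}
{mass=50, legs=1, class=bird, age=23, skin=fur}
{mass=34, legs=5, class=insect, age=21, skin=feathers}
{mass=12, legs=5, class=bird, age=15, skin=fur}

No match, Match, No match, No match, No match

The rule appears to be: class is fish AND legs ≤ 2.
{mass=13, legs=5, class=reptile, age=8, skin=smooth} — class is reptile, legs = 5, hence No match. {mass=2, legs=1, class=fish, age=11, skin=fur} — class is fish, legs = 1, hence Match. {mass=50, legs=1, class=bird, age=23, skin=fur} — class is bird, legs = 1, hence No match. {mass=34, legs=5, class=insect, age=21, skin=feathers} — class is insect, legs = 5, hence No match. {mass=12, legs=5, class=bird, age=15, skin=fur} — class is bird, legs = 5, hence No match.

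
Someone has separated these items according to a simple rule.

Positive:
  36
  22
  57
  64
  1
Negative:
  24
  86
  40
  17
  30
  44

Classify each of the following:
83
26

Negative, Negative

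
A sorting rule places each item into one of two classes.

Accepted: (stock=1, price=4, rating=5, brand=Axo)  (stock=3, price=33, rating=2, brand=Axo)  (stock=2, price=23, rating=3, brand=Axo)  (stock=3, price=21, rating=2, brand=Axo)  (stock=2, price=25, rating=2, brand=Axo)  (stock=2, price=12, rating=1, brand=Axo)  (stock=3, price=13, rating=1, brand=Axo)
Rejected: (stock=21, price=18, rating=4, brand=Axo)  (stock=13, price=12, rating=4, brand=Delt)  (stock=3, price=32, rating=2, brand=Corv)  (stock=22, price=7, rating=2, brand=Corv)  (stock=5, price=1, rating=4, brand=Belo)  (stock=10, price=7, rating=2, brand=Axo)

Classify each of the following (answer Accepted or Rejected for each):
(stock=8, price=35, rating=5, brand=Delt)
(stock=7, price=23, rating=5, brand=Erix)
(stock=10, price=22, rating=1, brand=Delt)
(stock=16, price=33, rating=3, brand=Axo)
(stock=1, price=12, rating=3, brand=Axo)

The common property of the 'Accepted' items is: brand is Axo AND stock ≤ 3. No 'Rejected' item has it.
(stock=8, price=35, rating=5, brand=Delt) — brand is Delt, stock = 8, hence Rejected. (stock=7, price=23, rating=5, brand=Erix) — brand is Erix, stock = 7, hence Rejected. (stock=10, price=22, rating=1, brand=Delt) — brand is Delt, stock = 10, hence Rejected. (stock=16, price=33, rating=3, brand=Axo) — brand is Axo, stock = 16, hence Rejected. (stock=1, price=12, rating=3, brand=Axo) — brand is Axo, stock = 1, hence Accepted.

Rejected, Rejected, Rejected, Rejected, Accepted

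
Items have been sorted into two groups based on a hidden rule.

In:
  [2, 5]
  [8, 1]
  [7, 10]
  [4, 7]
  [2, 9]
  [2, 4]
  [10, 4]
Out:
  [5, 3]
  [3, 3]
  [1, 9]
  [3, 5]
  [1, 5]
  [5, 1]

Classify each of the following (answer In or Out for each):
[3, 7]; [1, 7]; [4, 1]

Comparing the two groups points to one rule — product is even.

Out, Out, In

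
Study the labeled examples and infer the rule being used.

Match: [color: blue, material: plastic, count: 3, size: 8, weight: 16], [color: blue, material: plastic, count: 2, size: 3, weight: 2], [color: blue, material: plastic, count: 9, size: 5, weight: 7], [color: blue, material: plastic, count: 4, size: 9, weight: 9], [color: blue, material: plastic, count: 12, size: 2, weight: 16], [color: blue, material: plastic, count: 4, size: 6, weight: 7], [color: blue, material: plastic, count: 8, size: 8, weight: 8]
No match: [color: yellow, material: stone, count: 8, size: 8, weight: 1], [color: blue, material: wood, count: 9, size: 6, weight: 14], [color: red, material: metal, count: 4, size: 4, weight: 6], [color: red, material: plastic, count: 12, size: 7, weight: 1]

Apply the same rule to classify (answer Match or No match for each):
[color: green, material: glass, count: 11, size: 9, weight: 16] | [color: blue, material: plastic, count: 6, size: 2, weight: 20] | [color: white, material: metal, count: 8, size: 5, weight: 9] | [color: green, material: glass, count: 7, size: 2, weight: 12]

No match, Match, No match, No match

The common property of the 'Match' items is: color is blue AND material is plastic. No 'No match' item has it.
No match: [color: green, material: glass, count: 11, size: 9, weight: 16], since color is green, material is glass.
Match: [color: blue, material: plastic, count: 6, size: 2, weight: 20], since color is blue, material is plastic.
No match: [color: white, material: metal, count: 8, size: 5, weight: 9], since color is white, material is metal.
No match: [color: green, material: glass, count: 7, size: 2, weight: 12], since color is green, material is glass.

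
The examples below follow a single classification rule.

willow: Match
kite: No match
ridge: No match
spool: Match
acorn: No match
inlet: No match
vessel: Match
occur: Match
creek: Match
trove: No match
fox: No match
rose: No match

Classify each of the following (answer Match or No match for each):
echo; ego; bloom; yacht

No match, No match, Match, No match

The distinguishing property — has a double letter — holds for all the 'Match' cases and none of the 'No match' cases.
echo: no doubled letter, lacks this property → No match. ego: no doubled letter, lacks this property → No match. bloom: 'oo' doubled, meets the rule → Match. yacht: no doubled letter, lacks this property → No match.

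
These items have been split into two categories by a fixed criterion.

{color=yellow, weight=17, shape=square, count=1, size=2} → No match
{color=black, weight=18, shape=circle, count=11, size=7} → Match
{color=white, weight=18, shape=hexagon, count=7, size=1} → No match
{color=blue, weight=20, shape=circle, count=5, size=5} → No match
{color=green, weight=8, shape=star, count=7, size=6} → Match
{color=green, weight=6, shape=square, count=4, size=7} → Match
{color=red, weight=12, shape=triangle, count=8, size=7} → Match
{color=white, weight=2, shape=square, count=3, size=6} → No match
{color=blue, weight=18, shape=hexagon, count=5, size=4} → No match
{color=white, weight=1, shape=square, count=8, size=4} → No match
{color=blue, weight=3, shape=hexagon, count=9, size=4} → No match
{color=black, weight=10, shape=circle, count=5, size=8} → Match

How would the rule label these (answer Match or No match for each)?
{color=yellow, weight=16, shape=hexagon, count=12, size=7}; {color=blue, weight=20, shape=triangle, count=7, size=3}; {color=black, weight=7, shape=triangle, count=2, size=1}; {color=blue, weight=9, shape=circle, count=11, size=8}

The simplest hypothesis consistent with all the labels is: count ≥ 4 AND size ≥ 6.
{color=yellow, weight=16, shape=hexagon, count=12, size=7}: count = 12, size = 7, fits → Match. {color=blue, weight=20, shape=triangle, count=7, size=3}: count = 7, size = 3, doesn't match → No match. {color=black, weight=7, shape=triangle, count=2, size=1}: count = 2, size = 1, doesn't match → No match. {color=blue, weight=9, shape=circle, count=11, size=8}: count = 11, size = 8, fits → Match.

Match, No match, No match, Match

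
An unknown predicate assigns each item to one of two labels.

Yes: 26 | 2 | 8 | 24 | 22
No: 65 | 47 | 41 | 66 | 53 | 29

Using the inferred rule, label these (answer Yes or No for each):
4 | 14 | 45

All 'Yes' examples share one property — at most 26 — and every 'No' example lacks it.
4: 4 ≤ 26 — has this property, so Yes.
14: 14 ≤ 26 — has this property, so Yes.
45: 45 > 26 — fails the rule, so No.

Yes, Yes, No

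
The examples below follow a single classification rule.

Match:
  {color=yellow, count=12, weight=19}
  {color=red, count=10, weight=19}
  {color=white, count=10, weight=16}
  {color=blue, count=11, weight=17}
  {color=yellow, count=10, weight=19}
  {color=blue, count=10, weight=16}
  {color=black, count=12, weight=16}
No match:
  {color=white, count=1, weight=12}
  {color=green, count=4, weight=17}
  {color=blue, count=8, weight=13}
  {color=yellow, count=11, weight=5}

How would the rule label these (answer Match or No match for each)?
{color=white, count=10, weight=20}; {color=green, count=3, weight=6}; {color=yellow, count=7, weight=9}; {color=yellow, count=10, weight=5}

The classifier is using: weight ≥ 16 AND count ≥ 8.

Match, No match, No match, No match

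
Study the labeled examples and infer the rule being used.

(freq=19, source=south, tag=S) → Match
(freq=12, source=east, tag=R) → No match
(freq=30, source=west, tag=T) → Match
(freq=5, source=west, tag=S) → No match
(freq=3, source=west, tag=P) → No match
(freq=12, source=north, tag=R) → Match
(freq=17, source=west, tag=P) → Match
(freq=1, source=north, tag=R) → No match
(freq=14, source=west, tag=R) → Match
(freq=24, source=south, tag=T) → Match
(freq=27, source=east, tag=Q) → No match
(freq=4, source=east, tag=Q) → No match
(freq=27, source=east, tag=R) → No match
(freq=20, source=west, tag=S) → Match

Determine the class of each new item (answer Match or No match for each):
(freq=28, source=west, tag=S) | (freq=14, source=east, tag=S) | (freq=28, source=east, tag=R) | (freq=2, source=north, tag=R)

Match, No match, No match, No match

'Match' ⟺ source is not east AND freq ≥ 12.
(freq=28, source=west, tag=S): Match (source is west, freq = 28). (freq=14, source=east, tag=S): No match (source is east, freq = 14). (freq=28, source=east, tag=R): No match (source is east, freq = 28). (freq=2, source=north, tag=R): No match (source is north, freq = 2).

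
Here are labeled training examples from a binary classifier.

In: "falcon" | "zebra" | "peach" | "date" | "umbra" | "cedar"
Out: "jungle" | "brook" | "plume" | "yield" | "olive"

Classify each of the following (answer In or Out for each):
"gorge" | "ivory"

The common property of the 'In' items is: contains 'a'. No 'Out' item has it.
"gorge": Out (no 'a'). "ivory": Out (no 'a').

Out, Out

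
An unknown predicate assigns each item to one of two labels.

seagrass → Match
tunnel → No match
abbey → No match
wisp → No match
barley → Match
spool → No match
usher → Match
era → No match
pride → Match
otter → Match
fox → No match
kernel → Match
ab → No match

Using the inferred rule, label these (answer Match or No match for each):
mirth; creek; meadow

Match, Match, No match

The simplest hypothesis consistent with all the labels is: length ≥ 4 AND contains 'r'.
Match: mirth, since length 5, has 'r'. Match: creek, since length 5, has 'r'. No match: meadow, since length 6, no 'r'.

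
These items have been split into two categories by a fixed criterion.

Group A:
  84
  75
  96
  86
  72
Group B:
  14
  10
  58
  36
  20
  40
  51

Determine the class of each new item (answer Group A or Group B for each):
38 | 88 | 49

Group B, Group A, Group B

The pattern is that an item is 'Group A' exactly when: at least 72.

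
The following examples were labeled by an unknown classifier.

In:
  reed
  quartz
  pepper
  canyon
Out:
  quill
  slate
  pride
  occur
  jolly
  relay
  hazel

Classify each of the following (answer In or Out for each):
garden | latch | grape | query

In, Out, Out, Out

One predicate separates the groups cleanly: even length.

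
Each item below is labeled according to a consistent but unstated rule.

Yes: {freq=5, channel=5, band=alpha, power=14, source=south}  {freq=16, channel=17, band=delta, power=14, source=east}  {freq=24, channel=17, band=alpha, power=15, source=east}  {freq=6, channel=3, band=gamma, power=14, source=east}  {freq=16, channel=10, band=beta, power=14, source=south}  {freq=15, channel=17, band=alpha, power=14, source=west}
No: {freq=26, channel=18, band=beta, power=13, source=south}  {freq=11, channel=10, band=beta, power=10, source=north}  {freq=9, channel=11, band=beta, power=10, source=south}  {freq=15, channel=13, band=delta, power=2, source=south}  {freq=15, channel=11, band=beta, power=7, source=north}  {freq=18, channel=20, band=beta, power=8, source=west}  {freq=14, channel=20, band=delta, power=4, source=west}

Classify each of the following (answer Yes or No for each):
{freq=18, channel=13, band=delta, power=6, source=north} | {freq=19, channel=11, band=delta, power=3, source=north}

No, No

The classifier is using: power ≥ 14.
{freq=18, channel=13, band=delta, power=6, source=north}: power = 6, does not pass → No. {freq=19, channel=11, band=delta, power=3, source=north}: power = 3, does not pass → No.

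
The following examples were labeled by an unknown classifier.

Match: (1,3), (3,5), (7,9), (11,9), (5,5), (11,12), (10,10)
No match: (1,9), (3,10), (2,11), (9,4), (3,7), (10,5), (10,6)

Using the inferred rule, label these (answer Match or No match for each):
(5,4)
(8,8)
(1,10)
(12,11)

Match, Match, No match, Match

One predicate separates the groups cleanly: |first − second| ≤ 2.
(5,4): Match (|5−4| = 1).
(8,8): Match (|8−8| = 0).
(1,10): No match (|1−10| = 9).
(12,11): Match (|12−11| = 1).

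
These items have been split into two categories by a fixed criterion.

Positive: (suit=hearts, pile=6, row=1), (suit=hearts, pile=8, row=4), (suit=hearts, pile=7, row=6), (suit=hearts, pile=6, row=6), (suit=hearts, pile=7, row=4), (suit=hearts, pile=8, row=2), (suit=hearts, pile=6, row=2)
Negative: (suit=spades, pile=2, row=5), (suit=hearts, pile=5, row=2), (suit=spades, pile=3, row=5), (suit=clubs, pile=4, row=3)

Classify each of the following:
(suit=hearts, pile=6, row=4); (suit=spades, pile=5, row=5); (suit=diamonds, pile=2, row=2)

Positive, Negative, Negative

'Positive' ⟺ pile ≥ 6.
(suit=hearts, pile=6, row=4): pile = 6, passes → Positive. (suit=spades, pile=5, row=5): pile = 5, doesn't match → Negative. (suit=diamonds, pile=2, row=2): pile = 2, doesn't match → Negative.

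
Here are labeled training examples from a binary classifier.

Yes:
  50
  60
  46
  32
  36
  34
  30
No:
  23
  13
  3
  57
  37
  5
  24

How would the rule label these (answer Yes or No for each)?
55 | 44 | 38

The distinguishing property — even AND at least 30 — holds for all the 'Yes' cases and none of the 'No' cases.
55 — 55 is odd, 55 ≥ 30, hence No.
44 — 44 is even, 44 ≥ 30, hence Yes.
38 — 38 is even, 38 ≥ 30, hence Yes.

No, Yes, Yes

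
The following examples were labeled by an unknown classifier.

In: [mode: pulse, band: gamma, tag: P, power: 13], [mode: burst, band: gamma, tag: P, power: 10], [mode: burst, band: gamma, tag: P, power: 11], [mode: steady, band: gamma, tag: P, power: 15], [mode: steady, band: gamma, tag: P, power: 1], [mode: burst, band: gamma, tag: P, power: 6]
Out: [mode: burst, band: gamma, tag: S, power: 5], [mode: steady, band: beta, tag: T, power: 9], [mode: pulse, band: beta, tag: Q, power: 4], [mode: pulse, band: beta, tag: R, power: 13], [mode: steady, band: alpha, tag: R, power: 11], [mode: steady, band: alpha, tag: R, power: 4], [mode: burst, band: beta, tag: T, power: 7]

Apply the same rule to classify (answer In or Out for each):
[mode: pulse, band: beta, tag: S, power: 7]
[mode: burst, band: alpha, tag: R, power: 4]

Out, Out

'In' ⟺ tag is P.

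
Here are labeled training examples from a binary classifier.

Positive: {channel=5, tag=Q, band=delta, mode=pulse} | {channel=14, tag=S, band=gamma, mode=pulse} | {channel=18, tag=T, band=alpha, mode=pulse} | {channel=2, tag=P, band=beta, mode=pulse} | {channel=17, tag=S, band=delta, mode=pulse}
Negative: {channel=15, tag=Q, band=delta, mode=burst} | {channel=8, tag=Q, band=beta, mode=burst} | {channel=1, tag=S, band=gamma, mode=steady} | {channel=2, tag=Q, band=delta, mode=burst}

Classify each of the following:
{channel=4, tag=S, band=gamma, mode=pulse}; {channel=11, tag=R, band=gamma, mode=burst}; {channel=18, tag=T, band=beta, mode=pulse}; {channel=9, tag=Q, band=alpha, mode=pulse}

Positive, Negative, Positive, Positive

The classifier is using: mode is pulse.
Positive: {channel=4, tag=S, band=gamma, mode=pulse}, since mode is pulse.
Negative: {channel=11, tag=R, band=gamma, mode=burst}, since mode is burst.
Positive: {channel=18, tag=T, band=beta, mode=pulse}, since mode is pulse.
Positive: {channel=9, tag=Q, band=alpha, mode=pulse}, since mode is pulse.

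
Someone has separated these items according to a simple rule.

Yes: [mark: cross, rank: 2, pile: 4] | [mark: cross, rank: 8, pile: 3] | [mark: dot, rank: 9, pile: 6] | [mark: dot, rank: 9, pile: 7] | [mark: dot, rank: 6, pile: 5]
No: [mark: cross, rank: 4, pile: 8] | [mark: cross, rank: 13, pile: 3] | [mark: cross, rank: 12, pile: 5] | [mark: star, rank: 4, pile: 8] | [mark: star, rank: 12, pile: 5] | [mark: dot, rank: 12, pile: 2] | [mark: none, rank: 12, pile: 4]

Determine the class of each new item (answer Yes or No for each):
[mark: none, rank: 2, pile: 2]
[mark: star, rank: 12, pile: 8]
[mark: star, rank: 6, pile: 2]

Yes, No, Yes

The distinguishing property — pile ≤ 7 AND rank ≤ 9 — holds for all the 'Yes' cases and none of the 'No' cases.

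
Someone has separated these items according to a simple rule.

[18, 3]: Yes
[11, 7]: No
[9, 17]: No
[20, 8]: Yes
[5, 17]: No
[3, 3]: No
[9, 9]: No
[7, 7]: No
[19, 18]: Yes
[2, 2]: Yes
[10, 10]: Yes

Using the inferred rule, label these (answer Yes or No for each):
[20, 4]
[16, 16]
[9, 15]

Yes, Yes, No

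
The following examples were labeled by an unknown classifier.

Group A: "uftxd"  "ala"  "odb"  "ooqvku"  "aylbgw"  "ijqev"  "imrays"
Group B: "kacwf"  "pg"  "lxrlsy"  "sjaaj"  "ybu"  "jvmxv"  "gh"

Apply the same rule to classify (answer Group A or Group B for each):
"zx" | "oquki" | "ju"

The rule appears to be: starts with a vowel.
Group B: "zx", since starts with 'z'. Group A: "oquki", since starts with 'o'. Group B: "ju", since starts with 'j'.

Group B, Group A, Group B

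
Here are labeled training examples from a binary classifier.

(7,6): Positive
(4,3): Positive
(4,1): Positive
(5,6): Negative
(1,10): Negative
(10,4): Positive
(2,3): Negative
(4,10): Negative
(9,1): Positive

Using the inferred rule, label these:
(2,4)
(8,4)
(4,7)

The common property of the 'Positive' items is: first > second. No 'Negative' item has it.
(2,4): 2 < 4 — does not pass, so Negative.
(8,4): 8 > 4 — passes, so Positive.
(4,7): 4 < 7 — does not pass, so Negative.

Negative, Positive, Negative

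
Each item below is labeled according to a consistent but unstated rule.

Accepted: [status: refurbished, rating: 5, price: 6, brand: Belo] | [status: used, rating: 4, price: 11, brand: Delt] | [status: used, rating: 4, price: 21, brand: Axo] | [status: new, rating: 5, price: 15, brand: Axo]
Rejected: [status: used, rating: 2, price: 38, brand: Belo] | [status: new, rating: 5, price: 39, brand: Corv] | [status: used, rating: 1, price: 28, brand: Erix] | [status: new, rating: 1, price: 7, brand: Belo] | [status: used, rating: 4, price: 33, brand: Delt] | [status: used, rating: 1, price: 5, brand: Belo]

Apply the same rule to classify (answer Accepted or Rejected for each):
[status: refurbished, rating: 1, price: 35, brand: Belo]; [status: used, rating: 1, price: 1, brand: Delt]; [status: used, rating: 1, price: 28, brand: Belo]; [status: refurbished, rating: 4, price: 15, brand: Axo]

Rejected, Rejected, Rejected, Accepted

All 'Accepted' examples share one property — rating ≥ 2 AND price ≤ 21 — and every 'Rejected' example lacks it.
[status: refurbished, rating: 1, price: 35, brand: Belo] — rating = 1, price = 35, hence Rejected. [status: used, rating: 1, price: 1, brand: Delt] — rating = 1, price = 1, hence Rejected. [status: used, rating: 1, price: 28, brand: Belo] — rating = 1, price = 28, hence Rejected. [status: refurbished, rating: 4, price: 15, brand: Axo] — rating = 4, price = 15, hence Accepted.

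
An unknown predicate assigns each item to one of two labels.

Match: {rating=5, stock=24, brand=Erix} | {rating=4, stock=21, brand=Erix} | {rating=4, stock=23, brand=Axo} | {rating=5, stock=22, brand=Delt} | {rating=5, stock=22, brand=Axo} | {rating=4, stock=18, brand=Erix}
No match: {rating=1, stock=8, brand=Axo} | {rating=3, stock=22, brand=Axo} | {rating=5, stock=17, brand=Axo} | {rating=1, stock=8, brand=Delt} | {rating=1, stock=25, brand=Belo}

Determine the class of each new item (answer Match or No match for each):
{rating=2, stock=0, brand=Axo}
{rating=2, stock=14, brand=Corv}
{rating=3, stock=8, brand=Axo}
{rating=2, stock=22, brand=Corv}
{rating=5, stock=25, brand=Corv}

No match, No match, No match, No match, Match

One predicate separates the groups cleanly: stock ≥ 18 AND rating ≥ 4.
No match: {rating=2, stock=0, brand=Axo}, since stock = 0, rating = 2.
No match: {rating=2, stock=14, brand=Corv}, since stock = 14, rating = 2.
No match: {rating=3, stock=8, brand=Axo}, since stock = 8, rating = 3.
No match: {rating=2, stock=22, brand=Corv}, since stock = 22, rating = 2.
Match: {rating=5, stock=25, brand=Corv}, since stock = 25, rating = 5.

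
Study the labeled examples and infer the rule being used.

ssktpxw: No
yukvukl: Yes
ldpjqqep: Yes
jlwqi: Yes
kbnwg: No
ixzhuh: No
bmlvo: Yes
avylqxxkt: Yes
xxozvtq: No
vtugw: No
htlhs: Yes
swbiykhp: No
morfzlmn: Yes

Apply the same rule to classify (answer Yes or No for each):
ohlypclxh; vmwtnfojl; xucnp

Every 'Yes' example satisfies: contains 'l'. None of the 'No' examples do.
ohlypclxh: Yes (has 'l').
vmwtnfojl: Yes (has 'l').
xucnp: No (no 'l').

Yes, Yes, No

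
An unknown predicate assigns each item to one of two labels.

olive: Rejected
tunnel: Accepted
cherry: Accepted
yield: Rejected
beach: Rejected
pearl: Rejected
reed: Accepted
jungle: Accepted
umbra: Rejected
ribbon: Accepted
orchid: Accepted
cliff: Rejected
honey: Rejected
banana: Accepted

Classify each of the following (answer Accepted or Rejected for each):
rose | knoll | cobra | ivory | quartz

A rule that fits every label: even length — true of each 'Accepted' example, false of each 'Rejected' one.
rose — length 4, hence Accepted.
knoll — length 5, hence Rejected.
cobra — length 5, hence Rejected.
ivory — length 5, hence Rejected.
quartz — length 6, hence Accepted.

Accepted, Rejected, Rejected, Rejected, Accepted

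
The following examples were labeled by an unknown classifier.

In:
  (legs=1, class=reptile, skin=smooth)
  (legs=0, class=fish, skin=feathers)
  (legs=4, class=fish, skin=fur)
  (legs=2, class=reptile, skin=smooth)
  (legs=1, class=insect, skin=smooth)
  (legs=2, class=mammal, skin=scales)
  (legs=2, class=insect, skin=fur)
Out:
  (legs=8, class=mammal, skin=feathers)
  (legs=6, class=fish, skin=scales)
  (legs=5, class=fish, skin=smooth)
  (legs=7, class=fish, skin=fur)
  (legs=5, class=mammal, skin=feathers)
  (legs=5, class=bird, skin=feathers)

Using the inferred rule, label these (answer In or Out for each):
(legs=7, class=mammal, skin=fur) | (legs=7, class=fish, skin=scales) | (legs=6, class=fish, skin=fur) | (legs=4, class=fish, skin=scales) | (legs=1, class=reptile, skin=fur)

The rule appears to be: legs ≤ 4.
(legs=7, class=mammal, skin=fur): legs = 7, fails the rule → Out. (legs=7, class=fish, skin=scales): legs = 7, fails the rule → Out. (legs=6, class=fish, skin=fur): legs = 6, fails the rule → Out. (legs=4, class=fish, skin=scales): legs = 4, passes → In. (legs=1, class=reptile, skin=fur): legs = 1, passes → In.

Out, Out, Out, In, In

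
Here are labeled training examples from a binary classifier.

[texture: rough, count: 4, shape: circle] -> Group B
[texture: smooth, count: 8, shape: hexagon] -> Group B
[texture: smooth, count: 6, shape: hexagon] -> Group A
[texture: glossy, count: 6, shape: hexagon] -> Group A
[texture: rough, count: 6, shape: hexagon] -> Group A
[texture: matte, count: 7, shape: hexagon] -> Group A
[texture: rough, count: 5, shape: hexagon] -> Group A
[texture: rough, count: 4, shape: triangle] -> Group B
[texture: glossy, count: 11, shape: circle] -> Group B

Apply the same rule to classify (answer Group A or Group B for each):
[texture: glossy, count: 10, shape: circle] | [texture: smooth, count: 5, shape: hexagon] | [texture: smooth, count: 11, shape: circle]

One predicate separates the groups cleanly: shape is hexagon AND count ≤ 7.
Group B: [texture: glossy, count: 10, shape: circle], since shape is circle, count = 10.
Group A: [texture: smooth, count: 5, shape: hexagon], since shape is hexagon, count = 5.
Group B: [texture: smooth, count: 11, shape: circle], since shape is circle, count = 11.

Group B, Group A, Group B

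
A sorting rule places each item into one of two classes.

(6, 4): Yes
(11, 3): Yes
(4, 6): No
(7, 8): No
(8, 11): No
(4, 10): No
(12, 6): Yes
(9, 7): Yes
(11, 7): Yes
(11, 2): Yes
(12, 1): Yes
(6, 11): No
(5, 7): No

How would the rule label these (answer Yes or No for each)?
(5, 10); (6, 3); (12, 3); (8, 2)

The rule appears to be: first > second.
(5, 10): 5 < 10 — doesn't match, so No.
(6, 3): 6 > 3 — matches, so Yes.
(12, 3): 12 > 3 — matches, so Yes.
(8, 2): 8 > 2 — matches, so Yes.

No, Yes, Yes, Yes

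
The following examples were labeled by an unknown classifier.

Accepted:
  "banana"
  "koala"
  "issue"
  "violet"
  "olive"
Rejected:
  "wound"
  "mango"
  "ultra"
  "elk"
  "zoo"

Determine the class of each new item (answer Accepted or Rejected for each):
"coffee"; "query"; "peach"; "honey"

Accepted, Rejected, Rejected, Rejected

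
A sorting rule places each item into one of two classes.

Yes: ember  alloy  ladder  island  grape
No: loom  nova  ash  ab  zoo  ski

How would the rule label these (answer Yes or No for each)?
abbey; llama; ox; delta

Yes, Yes, No, Yes

The pattern is that an item is 'Yes' exactly when: length ≥ 5.
abbey: length 5, passes → Yes. llama: length 5, passes → Yes. ox: length 2, doesn't qualify → No. delta: length 5, passes → Yes.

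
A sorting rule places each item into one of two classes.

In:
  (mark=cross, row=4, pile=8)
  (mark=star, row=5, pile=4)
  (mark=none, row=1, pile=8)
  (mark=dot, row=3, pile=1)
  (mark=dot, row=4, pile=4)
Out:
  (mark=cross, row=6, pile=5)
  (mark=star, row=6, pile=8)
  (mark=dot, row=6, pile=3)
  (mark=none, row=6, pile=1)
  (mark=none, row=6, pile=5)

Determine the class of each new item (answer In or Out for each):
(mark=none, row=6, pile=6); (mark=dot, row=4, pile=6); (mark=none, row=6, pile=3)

Out, In, Out

'In' ⟺ row ≤ 5.
(mark=none, row=6, pile=6) → row = 6 → Out. (mark=dot, row=4, pile=6) → row = 4 → In. (mark=none, row=6, pile=3) → row = 6 → Out.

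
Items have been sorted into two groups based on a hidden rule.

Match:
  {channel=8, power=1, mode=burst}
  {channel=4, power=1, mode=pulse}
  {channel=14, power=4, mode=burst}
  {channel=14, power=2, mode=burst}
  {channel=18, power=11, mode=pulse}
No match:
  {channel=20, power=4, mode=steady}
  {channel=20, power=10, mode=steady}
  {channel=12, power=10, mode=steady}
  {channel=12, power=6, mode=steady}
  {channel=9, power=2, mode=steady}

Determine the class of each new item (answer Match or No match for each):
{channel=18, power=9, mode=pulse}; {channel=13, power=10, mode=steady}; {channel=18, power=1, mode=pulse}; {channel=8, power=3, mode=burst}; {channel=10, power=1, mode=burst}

Match, No match, Match, Match, Match

Comparing the two groups points to one rule — mode is not steady.
{channel=18, power=9, mode=pulse}: mode is pulse, satisfies this → Match.
{channel=13, power=10, mode=steady}: mode is steady, fails the rule → No match.
{channel=18, power=1, mode=pulse}: mode is pulse, satisfies this → Match.
{channel=8, power=3, mode=burst}: mode is burst, satisfies this → Match.
{channel=10, power=1, mode=burst}: mode is burst, satisfies this → Match.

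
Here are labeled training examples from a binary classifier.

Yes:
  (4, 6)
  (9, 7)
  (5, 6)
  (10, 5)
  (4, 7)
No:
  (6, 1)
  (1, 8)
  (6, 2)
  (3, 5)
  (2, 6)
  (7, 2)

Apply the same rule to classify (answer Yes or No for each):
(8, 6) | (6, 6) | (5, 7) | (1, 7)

Yes, Yes, Yes, No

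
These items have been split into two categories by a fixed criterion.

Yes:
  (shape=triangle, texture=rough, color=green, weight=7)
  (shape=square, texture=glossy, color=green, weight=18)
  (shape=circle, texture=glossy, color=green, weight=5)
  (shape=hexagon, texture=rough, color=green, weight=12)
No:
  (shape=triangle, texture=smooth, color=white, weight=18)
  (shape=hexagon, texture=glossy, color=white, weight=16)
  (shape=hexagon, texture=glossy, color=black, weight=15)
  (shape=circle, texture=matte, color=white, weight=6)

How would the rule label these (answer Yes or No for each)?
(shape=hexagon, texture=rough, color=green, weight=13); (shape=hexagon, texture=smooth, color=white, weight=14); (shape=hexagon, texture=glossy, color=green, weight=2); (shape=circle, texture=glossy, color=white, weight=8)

Yes, No, Yes, No

A rule that fits every label: color is green — true of each 'Yes' example, false of each 'No' one.
(shape=hexagon, texture=rough, color=green, weight=13): Yes (color is green). (shape=hexagon, texture=smooth, color=white, weight=14): No (color is white). (shape=hexagon, texture=glossy, color=green, weight=2): Yes (color is green). (shape=circle, texture=glossy, color=white, weight=8): No (color is white).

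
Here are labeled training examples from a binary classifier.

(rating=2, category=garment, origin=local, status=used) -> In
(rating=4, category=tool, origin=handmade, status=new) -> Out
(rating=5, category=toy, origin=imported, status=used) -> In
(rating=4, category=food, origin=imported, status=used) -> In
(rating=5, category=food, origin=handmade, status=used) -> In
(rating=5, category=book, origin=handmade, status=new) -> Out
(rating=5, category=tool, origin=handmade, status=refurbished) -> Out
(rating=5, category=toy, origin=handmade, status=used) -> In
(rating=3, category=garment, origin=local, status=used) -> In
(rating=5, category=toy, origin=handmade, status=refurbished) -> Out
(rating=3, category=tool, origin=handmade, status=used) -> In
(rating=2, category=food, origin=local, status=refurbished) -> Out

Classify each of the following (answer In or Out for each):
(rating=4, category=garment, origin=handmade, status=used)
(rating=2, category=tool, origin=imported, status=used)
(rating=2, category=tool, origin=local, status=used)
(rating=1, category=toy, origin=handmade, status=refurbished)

In, In, In, Out

Rule: status is used. This holds for each 'In' example and fails for each 'Out' one.
(rating=4, category=garment, origin=handmade, status=used): status is used, matches → In. (rating=2, category=tool, origin=imported, status=used): status is used, matches → In. (rating=2, category=tool, origin=local, status=used): status is used, matches → In. (rating=1, category=toy, origin=handmade, status=refurbished): status is refurbished, does not fit → Out.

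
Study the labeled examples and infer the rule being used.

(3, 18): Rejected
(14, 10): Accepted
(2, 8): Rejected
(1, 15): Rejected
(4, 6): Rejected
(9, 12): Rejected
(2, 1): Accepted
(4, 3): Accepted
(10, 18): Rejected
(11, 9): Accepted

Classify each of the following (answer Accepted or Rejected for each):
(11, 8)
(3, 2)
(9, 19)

Accepted, Accepted, Rejected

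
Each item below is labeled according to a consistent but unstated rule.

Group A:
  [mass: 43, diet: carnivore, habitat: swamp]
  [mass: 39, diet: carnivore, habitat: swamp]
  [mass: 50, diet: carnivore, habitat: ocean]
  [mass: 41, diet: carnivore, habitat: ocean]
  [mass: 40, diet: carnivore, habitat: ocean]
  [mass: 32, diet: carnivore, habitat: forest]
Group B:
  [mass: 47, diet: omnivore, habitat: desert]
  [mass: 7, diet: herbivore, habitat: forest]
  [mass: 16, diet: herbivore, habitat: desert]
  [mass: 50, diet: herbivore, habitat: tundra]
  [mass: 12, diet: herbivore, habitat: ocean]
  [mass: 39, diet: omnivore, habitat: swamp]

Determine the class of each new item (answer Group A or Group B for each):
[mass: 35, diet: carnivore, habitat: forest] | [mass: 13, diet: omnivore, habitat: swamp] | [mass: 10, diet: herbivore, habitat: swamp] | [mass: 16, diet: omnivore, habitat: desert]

Group A, Group B, Group B, Group B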